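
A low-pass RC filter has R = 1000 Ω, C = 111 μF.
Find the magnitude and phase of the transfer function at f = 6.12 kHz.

Step 1 — Angular frequency: ω = 2π·6120 = 3.845e+04 rad/s.
Step 2 — Transfer function: H(jω) = 1/(1 + jωRC).
Step 3 — Denominator: 1 + jωRC = 1 + j·3.845e+04·1000·0.000111 = 1 + j4268.
Step 4 — H = 5.489e-08 - j0.0002343.
Step 5 — Magnitude: |H| = 0.0002343 (-72.6 dB); phase: φ = -90.0°.

|H| = 0.0002343 (-72.6 dB), φ = -90.0°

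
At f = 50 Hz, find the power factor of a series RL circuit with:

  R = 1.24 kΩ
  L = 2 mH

Step 1 — Angular frequency: ω = 2π·f = 2π·50 = 314.2 rad/s.
Step 2 — Component impedances:
  R: Z = R = 1240 Ω
  L: Z = jωL = j·314.2·0.002 = 0 + j0.6283 Ω
Step 3 — Series combination: Z_total = R + L = 1240 + j0.6283 Ω = 1240∠0.0° Ω.
Step 4 — Power factor: PF = cos(φ) = Re(Z)/|Z| = 1240/1240 = 1.
Step 5 — Type: Im(Z) = 0.6283 ⇒ lagging (phase φ = 0.0°).

PF = 1 (lagging, φ = 0.0°)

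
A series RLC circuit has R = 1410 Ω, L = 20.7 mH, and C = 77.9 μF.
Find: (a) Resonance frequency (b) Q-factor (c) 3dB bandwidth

Step 1 — Resonance condition Im(Z)=0 gives ω₀ = 1/√(LC).
Step 2 — ω₀ = 1/√(0.0207·7.79e-05) = 787.5 rad/s.
Step 3 — f₀ = ω₀/(2π) = 125.3 Hz.
Step 4 — Series Q: Q = ω₀L/R = 787.5·0.0207/1410 = 0.01156.
Step 5 — 3dB bandwidth: Δω = ω₀/Q = 6.812e+04 rad/s; BW = Δω/(2π) = 1.084e+04 Hz.

(a) f₀ = 125.3 Hz  (b) Q = 0.01156  (c) BW = 1.084e+04 Hz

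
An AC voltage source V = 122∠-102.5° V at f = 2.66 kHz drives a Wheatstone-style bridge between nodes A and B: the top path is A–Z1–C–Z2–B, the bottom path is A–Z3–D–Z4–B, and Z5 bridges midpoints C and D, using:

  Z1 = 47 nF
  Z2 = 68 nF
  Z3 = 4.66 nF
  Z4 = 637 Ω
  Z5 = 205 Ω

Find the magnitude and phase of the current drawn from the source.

Step 1 — Angular frequency: ω = 2π·f = 2π·2660 = 1.671e+04 rad/s.
Step 2 — Component impedances:
  Z1: Z = 1/(jωC) = -j/(ω·C) = 0 - j1273 Ω
  Z2: Z = 1/(jωC) = -j/(ω·C) = 0 - j879.9 Ω
  Z3: Z = 1/(jωC) = -j/(ω·C) = 0 - j1.284e+04 Ω
  Z4: Z = R = 637 Ω
  Z5: Z = R = 205 Ω
Step 3 — Bridge requires nodal analysis (the Z5 bridge couples midpoints C and D, so the two paths cannot be reduced to a simple series/parallel combination). Setting node B to ground and injecting 1 A at node A, the 3-node admittance system at A, C, D solves to V_A = Z_AB = 420.4 - j1560 Ω = 1616∠-74.9° Ω.
Step 4 — Source phasor: V = 122∠-102.5° V = -26.41 - j119.1 V.
Step 5 — Ohm's law: I = V / Z_total = (-26.41 - j119.1) / (420.4 - j1560) = 0.06692 - j0.03495 A.
Step 6 — Convert to polar: |I| = 0.07549 A, ∠I = -27.6°.

I = 0.07549∠-27.6° A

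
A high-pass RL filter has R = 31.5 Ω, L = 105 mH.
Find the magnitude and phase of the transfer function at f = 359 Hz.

Step 1 — Angular frequency: ω = 2π·359 = 2256 rad/s.
Step 2 — Transfer function: H(jω) = jωL/(R + jωL).
Step 3 — Numerator jωL = j·236.8; denominator R + jωL = 31.5 + j236.8.
Step 4 — H = 0.9826 + j0.1307.
Step 5 — Magnitude: |H| = 0.9913 (-0.1 dB); phase: φ = 7.6°.

|H| = 0.9913 (-0.1 dB), φ = 7.6°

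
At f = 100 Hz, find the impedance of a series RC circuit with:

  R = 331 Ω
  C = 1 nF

Step 1 — Angular frequency: ω = 2π·f = 2π·100 = 628.3 rad/s.
Step 2 — Component impedances:
  R: Z = R = 331 Ω
  C: Z = 1/(jωC) = -j/(ω·C) = 0 - j1.592e+06 Ω
Step 3 — Series combination: Z_total = R + C = 331 - j1.592e+06 Ω = 1.592e+06∠-90.0° Ω.

Z = 331 - j1.592e+06 Ω = 1.592e+06∠-90.0° Ω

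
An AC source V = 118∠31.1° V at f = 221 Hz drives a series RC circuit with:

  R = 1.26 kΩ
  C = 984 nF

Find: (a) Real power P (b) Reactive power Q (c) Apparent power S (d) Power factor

Step 1 — Angular frequency: ω = 2π·f = 2π·221 = 1389 rad/s.
Step 2 — Component impedances:
  R: Z = R = 1260 Ω
  C: Z = 1/(jωC) = -j/(ω·C) = 0 - j731.9 Ω
Step 3 — Series combination: Z_total = R + C = 1260 - j731.9 Ω = 1457∠-30.2° Ω.
Step 4 — Source phasor: V = 118∠31.1° V = 101 + j60.95 V.
Step 5 — Current: I = V / Z = 0.03895 + j0.071 A = 0.08098∠61.3° A.
Step 6 — Complex power: S = V·I* = 8.263 - j4.8 VA.
Step 7 — Real power: P = Re(S) = 8.263 W.
Step 8 — Reactive power: Q = Im(S) = -4.8 VAR.
Step 9 — Apparent power: |S| = 9.556 VA.
Step 10 — Power factor: PF = P/|S| = 0.8647 (leading).

(a) P = 8.263 W  (b) Q = -4.8 VAR  (c) S = 9.556 VA  (d) PF = 0.8647 (leading)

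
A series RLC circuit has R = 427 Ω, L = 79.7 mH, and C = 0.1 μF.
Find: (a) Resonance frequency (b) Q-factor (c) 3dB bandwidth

Step 1 — Resonance: ω₀ = 1/√(LC) = 1/√(0.0797·1e-07) = 1.12e+04 rad/s.
Step 2 — f₀ = ω₀/(2π) = 1783 Hz.
Step 3 — Series Q: Q = ω₀L/R = 1.12e+04·0.0797/427 = 2.091.
Step 4 — Bandwidth: Δω = ω₀/Q = 5358 rad/s; BW = Δω/(2π) = 852.7 Hz.

(a) f₀ = 1783 Hz  (b) Q = 2.091  (c) BW = 852.7 Hz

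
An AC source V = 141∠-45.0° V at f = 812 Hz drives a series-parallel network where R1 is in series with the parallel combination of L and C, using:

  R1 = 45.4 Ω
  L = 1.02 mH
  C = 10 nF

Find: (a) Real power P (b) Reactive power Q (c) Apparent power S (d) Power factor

Step 1 — Angular frequency: ω = 2π·f = 2π·812 = 5102 rad/s.
Step 2 — Component impedances:
  R1: Z = R = 45.4 Ω
  L: Z = jωL = j·5102·0.00102 = 0 + j5.204 Ω
  C: Z = 1/(jωC) = -j/(ω·C) = 0 - j1.96e+04 Ω
Step 3 — Parallel branch: L || C = 1/(1/L + 1/C) = 0 + j5.205 Ω.
Step 4 — Series with R1: Z_total = R1 + (L || C) = 45.4 + j5.205 Ω = 45.7∠6.5° Ω.
Step 5 — Source phasor: V = 141∠-45.0° V = 99.7 - j99.7 V.
Step 6 — Current: I = V / Z = 1.919 - j2.416 A = 3.086∠-51.5° A.
Step 7 — Complex power: S = V·I* = 432.2 + j49.56 VA.
Step 8 — Real power: P = Re(S) = 432.2 W.
Step 9 — Reactive power: Q = Im(S) = 49.56 VAR.
Step 10 — Apparent power: |S| = 435.1 VA.
Step 11 — Power factor: PF = P/|S| = 0.9935 (lagging).

(a) P = 432.2 W  (b) Q = 49.56 VAR  (c) S = 435.1 VA  (d) PF = 0.9935 (lagging)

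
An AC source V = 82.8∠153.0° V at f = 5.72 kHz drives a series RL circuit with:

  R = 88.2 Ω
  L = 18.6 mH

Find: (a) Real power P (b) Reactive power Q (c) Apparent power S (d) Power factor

Step 1 — Angular frequency: ω = 2π·f = 2π·5720 = 3.594e+04 rad/s.
Step 2 — Component impedances:
  R: Z = R = 88.2 Ω
  L: Z = jωL = j·3.594e+04·0.0186 = 0 + j668.5 Ω
Step 3 — Series combination: Z_total = R + L = 88.2 + j668.5 Ω = 674.3∠82.5° Ω.
Step 4 — Source phasor: V = 82.8∠153.0° V = -73.78 + j37.59 V.
Step 5 — Current: I = V / Z = 0.04096 + j0.1158 A = 0.1228∠70.5° A.
Step 6 — Complex power: S = V·I* = 1.33 + j10.08 VA.
Step 7 — Real power: P = Re(S) = 1.33 W.
Step 8 — Reactive power: Q = Im(S) = 10.08 VAR.
Step 9 — Apparent power: |S| = 10.17 VA.
Step 10 — Power factor: PF = P/|S| = 0.1308 (lagging).

(a) P = 1.33 W  (b) Q = 10.08 VAR  (c) S = 10.17 VA  (d) PF = 0.1308 (lagging)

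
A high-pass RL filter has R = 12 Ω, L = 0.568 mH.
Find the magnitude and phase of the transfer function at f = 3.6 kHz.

Step 1 — Angular frequency: ω = 2π·3600 = 2.262e+04 rad/s.
Step 2 — Transfer function: H(jω) = jωL/(R + jωL).
Step 3 — Numerator jωL = j·12.85; denominator R + jωL = 12 + j12.85.
Step 4 — H = 0.5341 + j0.4988.
Step 5 — Magnitude: |H| = 0.7308 (-2.7 dB); phase: φ = 43.0°.

|H| = 0.7308 (-2.7 dB), φ = 43.0°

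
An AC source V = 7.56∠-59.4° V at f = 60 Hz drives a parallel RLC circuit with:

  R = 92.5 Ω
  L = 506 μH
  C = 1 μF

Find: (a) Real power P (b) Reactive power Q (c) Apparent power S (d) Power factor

Step 1 — Angular frequency: ω = 2π·f = 2π·60 = 377 rad/s.
Step 2 — Component impedances:
  R: Z = R = 92.5 Ω
  L: Z = jωL = j·377·0.000506 = 0 + j0.1908 Ω
  C: Z = 1/(jωC) = -j/(ω·C) = 0 - j2653 Ω
Step 3 — Parallel combination: 1/Z_total = 1/R + 1/L + 1/C; Z_total = 0.0003934 + j0.1908 Ω = 0.1908∠89.9° Ω.
Step 4 — Source phasor: V = 7.56∠-59.4° V = 3.848 - j6.507 V.
Step 5 — Current: I = V / Z = -34.07 - j20.24 A = 39.63∠-149.3° A.
Step 6 — Complex power: S = V·I* = 0.6179 + j299.6 VA.
Step 7 — Real power: P = Re(S) = 0.6179 W.
Step 8 — Reactive power: Q = Im(S) = 299.6 VAR.
Step 9 — Apparent power: |S| = 299.6 VA.
Step 10 — Power factor: PF = P/|S| = 0.002062 (lagging).

(a) P = 0.6179 W  (b) Q = 299.6 VAR  (c) S = 299.6 VA  (d) PF = 0.002062 (lagging)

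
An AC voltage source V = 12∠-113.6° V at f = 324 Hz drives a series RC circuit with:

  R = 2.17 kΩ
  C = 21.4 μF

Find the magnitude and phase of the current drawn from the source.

Step 1 — Angular frequency: ω = 2π·f = 2π·324 = 2036 rad/s.
Step 2 — Component impedances:
  R: Z = R = 2170 Ω
  C: Z = 1/(jωC) = -j/(ω·C) = 0 - j22.95 Ω
Step 3 — Series combination: Z_total = R + C = 2170 - j22.95 Ω = 2170∠-0.6° Ω.
Step 4 — Source phasor: V = 12∠-113.6° V = -4.804 - j11 V.
Step 5 — Ohm's law: I = V / Z_total = (-4.804 - j11) / (2170 - j22.95) = -0.00216 - j0.00509 A.
Step 6 — Convert to polar: |I| = 0.00553 A, ∠I = -113.0°.

I = 0.00553∠-113.0° A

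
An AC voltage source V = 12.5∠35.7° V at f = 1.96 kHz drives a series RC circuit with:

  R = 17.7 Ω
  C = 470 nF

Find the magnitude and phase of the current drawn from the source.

Step 1 — Angular frequency: ω = 2π·f = 2π·1960 = 1.232e+04 rad/s.
Step 2 — Component impedances:
  R: Z = R = 17.7 Ω
  C: Z = 1/(jωC) = -j/(ω·C) = 0 - j172.8 Ω
Step 3 — Series combination: Z_total = R + C = 17.7 - j172.8 Ω = 173.7∠-84.2° Ω.
Step 4 — Source phasor: V = 12.5∠35.7° V = 10.15 + j7.294 V.
Step 5 — Ohm's law: I = V / Z_total = (10.15 + j7.294) / (17.7 - j172.8) = -0.03582 + j0.06243 A.
Step 6 — Convert to polar: |I| = 0.07197 A, ∠I = 119.9°.

I = 0.07197∠119.9° A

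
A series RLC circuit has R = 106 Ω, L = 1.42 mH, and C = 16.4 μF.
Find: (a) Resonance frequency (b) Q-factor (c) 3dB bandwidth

Step 1 — Resonance condition Im(Z)=0 gives ω₀ = 1/√(LC).
Step 2 — ω₀ = 1/√(0.00142·1.64e-05) = 6553 rad/s.
Step 3 — f₀ = ω₀/(2π) = 1043 Hz.
Step 4 — Series Q: Q = ω₀L/R = 6553·0.00142/106 = 0.08778.
Step 5 — 3dB bandwidth: Δω = ω₀/Q = 7.465e+04 rad/s; BW = Δω/(2π) = 1.188e+04 Hz.

(a) f₀ = 1043 Hz  (b) Q = 0.08778  (c) BW = 1.188e+04 Hz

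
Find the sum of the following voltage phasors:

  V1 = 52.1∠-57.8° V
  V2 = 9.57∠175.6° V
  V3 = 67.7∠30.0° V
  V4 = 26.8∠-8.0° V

Step 1 — Convert each phasor to rectangular form:
  V1 = 52.1·(cos(-57.8°) + j·sin(-57.8°)) = 27.76 - j44.09 V
  V2 = 9.57·(cos(175.6°) + j·sin(175.6°)) = -9.542 + j0.7342 V
  V3 = 67.7·(cos(30.0°) + j·sin(30.0°)) = 58.63 + j33.85 V
  V4 = 26.8·(cos(-8.0°) + j·sin(-8.0°)) = 26.54 - j3.73 V
Step 2 — Sum components: V_total = 103.4 - j13.23 V.
Step 3 — Convert to polar: |V_total| = 104.2 V, ∠V_total = -7.3°.

V_total = 104.2∠-7.3° V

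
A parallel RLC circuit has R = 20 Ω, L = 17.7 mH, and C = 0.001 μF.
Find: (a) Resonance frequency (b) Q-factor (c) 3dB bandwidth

Step 1 — Resonance: ω₀ = 1/√(LC) = 1/√(0.0177·1e-09) = 2.377e+05 rad/s.
Step 2 — f₀ = ω₀/(2π) = 3.783e+04 Hz.
Step 3 — Parallel Q: Q = R/(ω₀L) = 20/(2.377e+05·0.0177) = 0.004754.
Step 4 — Bandwidth: Δω = ω₀/Q = 5e+07 rad/s; BW = Δω/(2π) = 7.958e+06 Hz.

(a) f₀ = 3.783e+04 Hz  (b) Q = 0.004754  (c) BW = 7.958e+06 Hz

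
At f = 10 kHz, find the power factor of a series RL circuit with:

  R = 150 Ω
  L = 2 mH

Step 1 — Angular frequency: ω = 2π·f = 2π·1e+04 = 6.283e+04 rad/s.
Step 2 — Component impedances:
  R: Z = R = 150 Ω
  L: Z = jωL = j·6.283e+04·0.002 = 0 + j125.7 Ω
Step 3 — Series combination: Z_total = R + L = 150 + j125.7 Ω = 195.7∠40.0° Ω.
Step 4 — Power factor: PF = cos(φ) = Re(Z)/|Z| = 150/195.68 = 0.7666.
Step 5 — Type: Im(Z) = 125.7 ⇒ lagging (phase φ = 40.0°).

PF = 0.7666 (lagging, φ = 40.0°)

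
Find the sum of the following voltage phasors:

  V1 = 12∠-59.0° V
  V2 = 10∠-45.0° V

Step 1 — Convert each phasor to rectangular form:
  V1 = 12·(cos(-59.0°) + j·sin(-59.0°)) = 6.18 - j10.29 V
  V2 = 10·(cos(-45.0°) + j·sin(-45.0°)) = 7.071 - j7.071 V
Step 2 — Sum components: V_total = 13.25 - j17.36 V.
Step 3 — Convert to polar: |V_total| = 21.84 V, ∠V_total = -52.6°.

V_total = 21.84∠-52.6° V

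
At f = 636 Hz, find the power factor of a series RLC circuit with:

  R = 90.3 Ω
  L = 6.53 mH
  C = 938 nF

Step 1 — Angular frequency: ω = 2π·f = 2π·636 = 3996 rad/s.
Step 2 — Component impedances:
  R: Z = R = 90.3 Ω
  L: Z = jωL = j·3996·0.00653 = 0 + j26.09 Ω
  C: Z = 1/(jωC) = -j/(ω·C) = 0 - j266.8 Ω
Step 3 — Series combination: Z_total = R + L + C = 90.3 - j240.7 Ω = 257.1∠-69.4° Ω.
Step 4 — Power factor: PF = cos(φ) = Re(Z)/|Z| = 90.3/257.07 = 0.3513.
Step 5 — Type: Im(Z) = -240.7 ⇒ leading (phase φ = -69.4°).

PF = 0.3513 (leading, φ = -69.4°)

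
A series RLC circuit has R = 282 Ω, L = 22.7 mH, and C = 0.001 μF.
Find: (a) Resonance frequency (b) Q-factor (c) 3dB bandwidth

Step 1 — Resonance: ω₀ = 1/√(LC) = 1/√(0.0227·1e-09) = 2.099e+05 rad/s.
Step 2 — f₀ = ω₀/(2π) = 3.34e+04 Hz.
Step 3 — Series Q: Q = ω₀L/R = 2.099e+05·0.0227/282 = 16.9.
Step 4 — Bandwidth: Δω = ω₀/Q = 1.242e+04 rad/s; BW = Δω/(2π) = 1977 Hz.

(a) f₀ = 3.34e+04 Hz  (b) Q = 16.9  (c) BW = 1977 Hz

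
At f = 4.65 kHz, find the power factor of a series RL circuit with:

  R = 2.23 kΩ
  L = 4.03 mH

Step 1 — Angular frequency: ω = 2π·f = 2π·4650 = 2.922e+04 rad/s.
Step 2 — Component impedances:
  R: Z = R = 2230 Ω
  L: Z = jωL = j·2.922e+04·0.00403 = 0 + j117.7 Ω
Step 3 — Series combination: Z_total = R + L = 2230 + j117.7 Ω = 2233∠3.0° Ω.
Step 4 — Power factor: PF = cos(φ) = Re(Z)/|Z| = 2230/2233.1 = 0.9986.
Step 5 — Type: Im(Z) = 117.7 ⇒ lagging (phase φ = 3.0°).

PF = 0.9986 (lagging, φ = 3.0°)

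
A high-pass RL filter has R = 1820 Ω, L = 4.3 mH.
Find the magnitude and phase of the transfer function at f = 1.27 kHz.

Step 1 — Angular frequency: ω = 2π·1270 = 7980 rad/s.
Step 2 — Transfer function: H(jω) = jωL/(R + jωL).
Step 3 — Numerator jωL = j·34.31; denominator R + jωL = 1820 + j34.31.
Step 4 — H = 0.0003553 + j0.01885.
Step 5 — Magnitude: |H| = 0.01885 (-34.5 dB); phase: φ = 88.9°.

|H| = 0.01885 (-34.5 dB), φ = 88.9°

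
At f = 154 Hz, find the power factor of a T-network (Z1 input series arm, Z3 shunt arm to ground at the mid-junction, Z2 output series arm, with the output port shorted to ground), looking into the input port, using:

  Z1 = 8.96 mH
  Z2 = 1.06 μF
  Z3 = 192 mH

Step 1 — Angular frequency: ω = 2π·f = 2π·154 = 967.6 rad/s.
Step 2 — Component impedances:
  Z1: Z = jωL = j·967.6·0.00896 = 0 + j8.67 Ω
  Z2: Z = 1/(jωC) = -j/(ω·C) = 0 - j975 Ω
  Z3: Z = jωL = j·967.6·0.192 = 0 + j185.8 Ω
Step 3 — With the output port shorted to ground, the output series arm Z2 runs from the junction to ground; the shunt arm Z3 also runs from the junction to ground. They appear in parallel: Z3 || Z2 = 0 + j229.5 Ω.
Step 4 — Series with input arm Z1: Z_in = Z1 + (Z3 || Z2) = 0 + j238.2 Ω = 238.2∠90.0° Ω.
Step 5 — Power factor: PF = cos(φ) = Re(Z)/|Z| = 0/238.2 = 0.
Step 6 — Type: Im(Z) = 238.2 ⇒ lagging (phase φ = 90.0°).

PF = 0 (lagging, φ = 90.0°)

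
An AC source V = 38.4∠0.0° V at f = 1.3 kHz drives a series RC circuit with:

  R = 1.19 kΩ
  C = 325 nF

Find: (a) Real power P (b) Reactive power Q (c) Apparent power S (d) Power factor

Step 1 — Angular frequency: ω = 2π·f = 2π·1300 = 8168 rad/s.
Step 2 — Component impedances:
  R: Z = R = 1190 Ω
  C: Z = 1/(jωC) = -j/(ω·C) = 0 - j376.7 Ω
Step 3 — Series combination: Z_total = R + C = 1190 - j376.7 Ω = 1248∠-17.6° Ω.
Step 4 — Source phasor: V = 38.4∠0.0° V = 38.4 V.
Step 5 — Current: I = V / Z = 0.02933 + j0.009284 A = 0.03076∠17.6° A.
Step 6 — Complex power: S = V·I* = 1.126 - j0.3565 VA.
Step 7 — Real power: P = Re(S) = 1.126 W.
Step 8 — Reactive power: Q = Im(S) = -0.3565 VAR.
Step 9 — Apparent power: |S| = 1.181 VA.
Step 10 — Power factor: PF = P/|S| = 0.9534 (leading).

(a) P = 1.126 W  (b) Q = -0.3565 VAR  (c) S = 1.181 VA  (d) PF = 0.9534 (leading)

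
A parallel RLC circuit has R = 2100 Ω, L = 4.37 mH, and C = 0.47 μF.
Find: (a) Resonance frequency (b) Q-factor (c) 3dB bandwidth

Step 1 — Resonance: ω₀ = 1/√(LC) = 1/√(0.00437·4.7e-07) = 2.207e+04 rad/s.
Step 2 — f₀ = ω₀/(2π) = 3512 Hz.
Step 3 — Parallel Q: Q = R/(ω₀L) = 2100/(2.207e+04·0.00437) = 21.78.
Step 4 — Bandwidth: Δω = ω₀/Q = 1013 rad/s; BW = Δω/(2π) = 161.3 Hz.

(a) f₀ = 3512 Hz  (b) Q = 21.78  (c) BW = 161.3 Hz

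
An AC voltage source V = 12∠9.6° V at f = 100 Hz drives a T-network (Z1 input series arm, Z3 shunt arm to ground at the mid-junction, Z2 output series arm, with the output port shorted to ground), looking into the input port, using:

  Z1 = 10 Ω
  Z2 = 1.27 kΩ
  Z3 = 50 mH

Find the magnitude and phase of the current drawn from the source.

Step 1 — Angular frequency: ω = 2π·f = 2π·100 = 628.3 rad/s.
Step 2 — Component impedances:
  Z1: Z = R = 10 Ω
  Z2: Z = R = 1270 Ω
  Z3: Z = jωL = j·628.3·0.05 = 0 + j31.42 Ω
Step 3 — With the output port shorted to ground, the output series arm Z2 runs from the junction to ground; the shunt arm Z3 also runs from the junction to ground. They appear in parallel: Z3 || Z2 = 0.7767 + j31.4 Ω.
Step 4 — Series with input arm Z1: Z_in = Z1 + (Z3 || Z2) = 10.78 + j31.4 Ω = 33.19∠71.1° Ω.
Step 5 — Source phasor: V = 12∠9.6° V = 11.83 + j2.001 V.
Step 6 — Ohm's law: I = V / Z_total = (11.83 + j2.001) / (10.78 + j31.4) = 0.1727 - j0.3176 A.
Step 7 — Convert to polar: |I| = 0.3615 A, ∠I = -61.5°.

I = 0.3615∠-61.5° A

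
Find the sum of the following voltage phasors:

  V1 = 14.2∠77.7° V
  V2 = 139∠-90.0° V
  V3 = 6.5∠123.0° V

Step 1 — Convert each phasor to rectangular form:
  V1 = 14.2·(cos(77.7°) + j·sin(77.7°)) = 3.025 + j13.87 V
  V2 = 139·(cos(-90.0°) + j·sin(-90.0°)) = 0 - j139 V
  V3 = 6.5·(cos(123.0°) + j·sin(123.0°)) = -3.54 + j5.451 V
Step 2 — Sum components: V_total = -0.5151 - j119.7 V.
Step 3 — Convert to polar: |V_total| = 119.7 V, ∠V_total = -90.2°.

V_total = 119.7∠-90.2° V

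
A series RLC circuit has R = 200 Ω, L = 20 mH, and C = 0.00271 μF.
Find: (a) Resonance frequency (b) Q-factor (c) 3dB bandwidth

Step 1 — Resonance: ω₀ = 1/√(LC) = 1/√(0.02·2.71e-09) = 1.358e+05 rad/s.
Step 2 — f₀ = ω₀/(2π) = 2.162e+04 Hz.
Step 3 — Series Q: Q = ω₀L/R = 1.358e+05·0.02/200 = 13.58.
Step 4 — Bandwidth: Δω = ω₀/Q = 1e+04 rad/s; BW = Δω/(2π) = 1592 Hz.

(a) f₀ = 2.162e+04 Hz  (b) Q = 13.58  (c) BW = 1592 Hz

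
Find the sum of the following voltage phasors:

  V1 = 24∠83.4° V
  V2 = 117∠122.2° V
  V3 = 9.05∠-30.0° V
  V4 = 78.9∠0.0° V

Step 1 — Convert each phasor to rectangular form:
  V1 = 24·(cos(83.4°) + j·sin(83.4°)) = 2.758 + j23.84 V
  V2 = 117·(cos(122.2°) + j·sin(122.2°)) = -62.35 + j99 V
  V3 = 9.05·(cos(-30.0°) + j·sin(-30.0°)) = 7.838 - j4.525 V
  V4 = 78.9·(cos(0.0°) + j·sin(0.0°)) = 78.9 V
Step 2 — Sum components: V_total = 27.15 + j118.3 V.
Step 3 — Convert to polar: |V_total| = 121.4 V, ∠V_total = 77.1°.

V_total = 121.4∠77.1° V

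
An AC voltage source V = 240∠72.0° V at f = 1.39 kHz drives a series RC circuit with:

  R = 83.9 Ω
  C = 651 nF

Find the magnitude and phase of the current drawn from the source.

Step 1 — Angular frequency: ω = 2π·f = 2π·1390 = 8734 rad/s.
Step 2 — Component impedances:
  R: Z = R = 83.9 Ω
  C: Z = 1/(jωC) = -j/(ω·C) = 0 - j175.9 Ω
Step 3 — Series combination: Z_total = R + C = 83.9 - j175.9 Ω = 194.9∠-64.5° Ω.
Step 4 — Source phasor: V = 240∠72.0° V = 74.16 + j228.3 V.
Step 5 — Ohm's law: I = V / Z_total = (74.16 + j228.3) / (83.9 - j175.9) = -0.8933 + j0.8478 A.
Step 6 — Convert to polar: |I| = 1.232 A, ∠I = 136.5°.

I = 1.232∠136.5° A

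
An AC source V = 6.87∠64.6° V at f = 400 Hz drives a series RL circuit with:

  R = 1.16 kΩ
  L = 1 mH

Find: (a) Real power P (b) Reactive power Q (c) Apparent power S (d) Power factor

Step 1 — Angular frequency: ω = 2π·f = 2π·400 = 2513 rad/s.
Step 2 — Component impedances:
  R: Z = R = 1160 Ω
  L: Z = jωL = j·2513·0.001 = 0 + j2.513 Ω
Step 3 — Series combination: Z_total = R + L = 1160 + j2.513 Ω = 1160∠0.1° Ω.
Step 4 — Source phasor: V = 6.87∠64.6° V = 2.947 + j6.206 V.
Step 5 — Current: I = V / Z = 0.002552 + j0.005344 A = 0.005922∠64.5° A.
Step 6 — Complex power: S = V·I* = 0.04069 + j8.815e-05 VA.
Step 7 — Real power: P = Re(S) = 0.04069 W.
Step 8 — Reactive power: Q = Im(S) = 8.815e-05 VAR.
Step 9 — Apparent power: |S| = 0.04069 VA.
Step 10 — Power factor: PF = P/|S| = 1 (lagging).

(a) P = 0.04069 W  (b) Q = 8.815e-05 VAR  (c) S = 0.04069 VA  (d) PF = 1 (lagging)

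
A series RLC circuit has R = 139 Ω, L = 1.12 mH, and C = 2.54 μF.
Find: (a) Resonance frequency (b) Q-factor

Step 1 — Resonance condition Im(Z)=0 gives ω₀ = 1/√(LC).
Step 2 — ω₀ = 1/√(0.00112·2.54e-06) = 1.875e+04 rad/s.
Step 3 — f₀ = ω₀/(2π) = 2984 Hz.
Step 4 — Series Q: Q = ω₀L/R = 1.875e+04·0.00112/139 = 0.1511.

(a) f₀ = 2984 Hz  (b) Q = 0.1511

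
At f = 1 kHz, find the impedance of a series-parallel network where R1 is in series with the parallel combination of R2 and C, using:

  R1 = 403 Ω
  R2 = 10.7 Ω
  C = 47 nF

Step 1 — Angular frequency: ω = 2π·f = 2π·1000 = 6283 rad/s.
Step 2 — Component impedances:
  R1: Z = R = 403 Ω
  R2: Z = R = 10.7 Ω
  C: Z = 1/(jωC) = -j/(ω·C) = 0 - j3386 Ω
Step 3 — Parallel branch: R2 || C = 1/(1/R2 + 1/C) = 10.7 - j0.03381 Ω.
Step 4 — Series with R1: Z_total = R1 + (R2 || C) = 413.7 - j0.03381 Ω = 413.7∠-0.0° Ω.

Z = 413.7 - j0.03381 Ω = 413.7∠-0.0° Ω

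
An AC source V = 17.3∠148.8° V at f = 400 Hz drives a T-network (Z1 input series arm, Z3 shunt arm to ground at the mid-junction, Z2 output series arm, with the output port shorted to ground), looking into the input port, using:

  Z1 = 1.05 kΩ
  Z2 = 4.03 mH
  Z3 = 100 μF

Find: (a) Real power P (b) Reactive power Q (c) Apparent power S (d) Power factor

Step 1 — Angular frequency: ω = 2π·f = 2π·400 = 2513 rad/s.
Step 2 — Component impedances:
  Z1: Z = R = 1050 Ω
  Z2: Z = jωL = j·2513·0.00403 = 0 + j10.13 Ω
  Z3: Z = 1/(jωC) = -j/(ω·C) = 0 - j3.979 Ω
Step 3 — With the output port shorted to ground, the output series arm Z2 runs from the junction to ground; the shunt arm Z3 also runs from the junction to ground. They appear in parallel: Z3 || Z2 = 0 - j6.553 Ω.
Step 4 — Series with input arm Z1: Z_in = Z1 + (Z3 || Z2) = 1050 - j6.553 Ω = 1050∠-0.4° Ω.
Step 5 — Source phasor: V = 17.3∠148.8° V = -14.8 + j8.962 V.
Step 6 — Current: I = V / Z = -0.01415 + j0.008447 A = 0.01648∠149.2° A.
Step 7 — Complex power: S = V·I* = 0.285 - j0.001779 VA.
Step 8 — Real power: P = Re(S) = 0.285 W.
Step 9 — Reactive power: Q = Im(S) = -0.001779 VAR.
Step 10 — Apparent power: |S| = 0.285 VA.
Step 11 — Power factor: PF = P/|S| = 1 (leading).

(a) P = 0.285 W  (b) Q = -0.001779 VAR  (c) S = 0.285 VA  (d) PF = 1 (leading)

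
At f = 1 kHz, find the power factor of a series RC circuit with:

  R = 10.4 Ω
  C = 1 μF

Step 1 — Angular frequency: ω = 2π·f = 2π·1000 = 6283 rad/s.
Step 2 — Component impedances:
  R: Z = R = 10.4 Ω
  C: Z = 1/(jωC) = -j/(ω·C) = 0 - j159.2 Ω
Step 3 — Series combination: Z_total = R + C = 10.4 - j159.2 Ω = 159.5∠-86.3° Ω.
Step 4 — Power factor: PF = cos(φ) = Re(Z)/|Z| = 10.4/159.49 = 0.06521.
Step 5 — Type: Im(Z) = -159.2 ⇒ leading (phase φ = -86.3°).

PF = 0.06521 (leading, φ = -86.3°)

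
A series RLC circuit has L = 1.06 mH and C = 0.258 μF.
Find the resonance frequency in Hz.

Step 1 — Resonance condition Im(Z)=0 gives ω₀ = 1/√(LC).
Step 2 — ω₀ = 1/√(0.00106·2.58e-07) = 6.047e+04 rad/s.
Step 3 — f₀ = ω₀/(2π) = 9624 Hz.

f₀ = 9624 Hz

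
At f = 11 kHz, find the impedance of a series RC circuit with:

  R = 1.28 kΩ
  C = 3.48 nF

Step 1 — Angular frequency: ω = 2π·f = 2π·1.1e+04 = 6.912e+04 rad/s.
Step 2 — Component impedances:
  R: Z = R = 1280 Ω
  C: Z = 1/(jωC) = -j/(ω·C) = 0 - j4158 Ω
Step 3 — Series combination: Z_total = R + C = 1280 - j4158 Ω = 4350∠-72.9° Ω.

Z = 1280 - j4158 Ω = 4350∠-72.9° Ω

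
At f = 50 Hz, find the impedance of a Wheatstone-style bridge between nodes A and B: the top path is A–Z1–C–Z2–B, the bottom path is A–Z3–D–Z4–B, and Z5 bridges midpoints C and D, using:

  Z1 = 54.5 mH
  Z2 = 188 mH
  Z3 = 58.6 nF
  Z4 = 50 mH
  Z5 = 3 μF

Step 1 — Angular frequency: ω = 2π·f = 2π·50 = 314.2 rad/s.
Step 2 — Component impedances:
  Z1: Z = jωL = j·314.2·0.0545 = 0 + j17.12 Ω
  Z2: Z = jωL = j·314.2·0.188 = 0 + j59.06 Ω
  Z3: Z = 1/(jωC) = -j/(ω·C) = 0 - j5.432e+04 Ω
  Z4: Z = jωL = j·314.2·0.05 = 0 + j15.71 Ω
  Z5: Z = 1/(jωC) = -j/(ω·C) = 0 - j1061 Ω
Step 3 — Bridge requires nodal analysis (the Z5 bridge couples midpoints C and D, so the two paths cannot be reduced to a simple series/parallel combination). Setting node B to ground and injecting 1 A at node A, the 3-node admittance system at A, C, D solves to V_A = Z_AB = 0 + j79.84 Ω = 79.84∠90.0° Ω.

Z = 0 + j79.84 Ω = 79.84∠90.0° Ω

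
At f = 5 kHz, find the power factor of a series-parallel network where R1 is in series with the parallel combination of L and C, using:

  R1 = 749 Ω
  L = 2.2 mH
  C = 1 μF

Step 1 — Angular frequency: ω = 2π·f = 2π·5000 = 3.142e+04 rad/s.
Step 2 — Component impedances:
  R1: Z = R = 749 Ω
  L: Z = jωL = j·3.142e+04·0.0022 = 0 + j69.12 Ω
  C: Z = 1/(jωC) = -j/(ω·C) = 0 - j31.83 Ω
Step 3 — Parallel branch: L || C = 1/(1/L + 1/C) = 0 - j59.01 Ω.
Step 4 — Series with R1: Z_total = R1 + (L || C) = 749 - j59.01 Ω = 751.3∠-4.5° Ω.
Step 5 — Power factor: PF = cos(φ) = Re(Z)/|Z| = 749/751.3 = 0.9969.
Step 6 — Type: Im(Z) = -59.01 ⇒ leading (phase φ = -4.5°).

PF = 0.9969 (leading, φ = -4.5°)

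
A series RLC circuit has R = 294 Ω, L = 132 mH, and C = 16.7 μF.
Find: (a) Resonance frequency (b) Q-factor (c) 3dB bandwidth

Step 1 — Resonance condition Im(Z)=0 gives ω₀ = 1/√(LC).
Step 2 — ω₀ = 1/√(0.132·1.67e-05) = 673.5 rad/s.
Step 3 — f₀ = ω₀/(2π) = 107.2 Hz.
Step 4 — Series Q: Q = ω₀L/R = 673.5·0.132/294 = 0.3024.
Step 5 — 3dB bandwidth: Δω = ω₀/Q = 2227 rad/s; BW = Δω/(2π) = 354.5 Hz.

(a) f₀ = 107.2 Hz  (b) Q = 0.3024  (c) BW = 354.5 Hz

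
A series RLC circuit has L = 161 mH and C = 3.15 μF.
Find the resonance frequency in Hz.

Step 1 — Resonance condition Im(Z)=0 gives ω₀ = 1/√(LC).
Step 2 — ω₀ = 1/√(0.161·3.15e-06) = 1404 rad/s.
Step 3 — f₀ = ω₀/(2π) = 223.5 Hz.

f₀ = 223.5 Hz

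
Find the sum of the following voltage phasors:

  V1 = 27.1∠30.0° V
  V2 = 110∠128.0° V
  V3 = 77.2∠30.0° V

Step 1 — Convert each phasor to rectangular form:
  V1 = 27.1·(cos(30.0°) + j·sin(30.0°)) = 23.47 + j13.55 V
  V2 = 110·(cos(128.0°) + j·sin(128.0°)) = -67.72 + j86.68 V
  V3 = 77.2·(cos(30.0°) + j·sin(30.0°)) = 66.86 + j38.6 V
Step 2 — Sum components: V_total = 22.6 + j138.8 V.
Step 3 — Convert to polar: |V_total| = 140.7 V, ∠V_total = 80.8°.

V_total = 140.7∠80.8° V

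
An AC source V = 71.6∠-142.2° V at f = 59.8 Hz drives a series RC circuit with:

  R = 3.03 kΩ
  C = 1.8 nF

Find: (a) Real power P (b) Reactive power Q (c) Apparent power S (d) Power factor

Step 1 — Angular frequency: ω = 2π·f = 2π·59.8 = 375.7 rad/s.
Step 2 — Component impedances:
  R: Z = R = 3030 Ω
  C: Z = 1/(jωC) = -j/(ω·C) = 0 - j1.479e+06 Ω
Step 3 — Series combination: Z_total = R + C = 3030 - j1.479e+06 Ω = 1.479e+06∠-89.9° Ω.
Step 4 — Source phasor: V = 71.6∠-142.2° V = -56.58 - j43.88 V.
Step 5 — Current: I = V / Z = 2.96e-05 - j3.832e-05 A = 4.842e-05∠-52.3° A.
Step 6 — Complex power: S = V·I* = 7.105e-06 - j0.003467 VA.
Step 7 — Real power: P = Re(S) = 7.105e-06 W.
Step 8 — Reactive power: Q = Im(S) = -0.003467 VAR.
Step 9 — Apparent power: |S| = 0.003467 VA.
Step 10 — Power factor: PF = P/|S| = 0.002049 (leading).

(a) P = 7.105e-06 W  (b) Q = -0.003467 VAR  (c) S = 0.003467 VA  (d) PF = 0.002049 (leading)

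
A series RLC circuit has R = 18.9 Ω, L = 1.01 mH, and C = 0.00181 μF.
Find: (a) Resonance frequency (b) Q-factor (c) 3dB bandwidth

Step 1 — Resonance condition Im(Z)=0 gives ω₀ = 1/√(LC).
Step 2 — ω₀ = 1/√(0.00101·1.81e-09) = 7.396e+05 rad/s.
Step 3 — f₀ = ω₀/(2π) = 1.177e+05 Hz.
Step 4 — Series Q: Q = ω₀L/R = 7.396e+05·0.00101/18.9 = 39.52.
Step 5 — 3dB bandwidth: Δω = ω₀/Q = 1.871e+04 rad/s; BW = Δω/(2π) = 2978 Hz.

(a) f₀ = 1.177e+05 Hz  (b) Q = 39.52  (c) BW = 2978 Hz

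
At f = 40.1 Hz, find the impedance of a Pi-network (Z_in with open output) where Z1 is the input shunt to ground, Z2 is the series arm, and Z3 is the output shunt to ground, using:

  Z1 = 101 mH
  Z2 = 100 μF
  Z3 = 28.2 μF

Step 1 — Angular frequency: ω = 2π·f = 2π·40.1 = 252 rad/s.
Step 2 — Component impedances:
  Z1: Z = jωL = j·252·0.101 = 0 + j25.45 Ω
  Z2: Z = 1/(jωC) = -j/(ω·C) = 0 - j39.69 Ω
  Z3: Z = 1/(jωC) = -j/(ω·C) = 0 - j140.7 Ω
Step 3 — With open output, the series arm Z2 and the output shunt Z3 appear in series to ground: Z2 + Z3 = 0 - j180.4 Ω.
Step 4 — Parallel with input shunt Z1: Z_in = Z1 || (Z2 + Z3) = 0 + j29.63 Ω = 29.63∠90.0° Ω.

Z = 0 + j29.63 Ω = 29.63∠90.0° Ω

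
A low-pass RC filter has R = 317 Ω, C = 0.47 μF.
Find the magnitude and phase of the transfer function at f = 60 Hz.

Step 1 — Angular frequency: ω = 2π·60 = 377 rad/s.
Step 2 — Transfer function: H(jω) = 1/(1 + jωRC).
Step 3 — Denominator: 1 + jωRC = 1 + j·377·317·4.7e-07 = 1 + j0.05617.
Step 4 — H = 0.9969 - j0.05599.
Step 5 — Magnitude: |H| = 0.9984 (-0.0 dB); phase: φ = -3.2°.

|H| = 0.9984 (-0.0 dB), φ = -3.2°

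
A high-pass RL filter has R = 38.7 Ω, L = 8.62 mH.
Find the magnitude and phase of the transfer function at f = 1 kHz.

Step 1 — Angular frequency: ω = 2π·1000 = 6283 rad/s.
Step 2 — Transfer function: H(jω) = jωL/(R + jωL).
Step 3 — Numerator jωL = j·54.16; denominator R + jωL = 38.7 + j54.16.
Step 4 — H = 0.662 + j0.473.
Step 5 — Magnitude: |H| = 0.8136 (-1.8 dB); phase: φ = 35.5°.

|H| = 0.8136 (-1.8 dB), φ = 35.5°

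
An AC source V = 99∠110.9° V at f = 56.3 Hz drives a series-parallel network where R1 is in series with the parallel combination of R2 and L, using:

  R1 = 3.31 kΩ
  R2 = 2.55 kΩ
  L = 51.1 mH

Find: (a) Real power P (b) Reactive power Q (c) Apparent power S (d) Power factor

Step 1 — Angular frequency: ω = 2π·f = 2π·56.3 = 353.7 rad/s.
Step 2 — Component impedances:
  R1: Z = R = 3310 Ω
  R2: Z = R = 2550 Ω
  L: Z = jωL = j·353.7·0.0511 = 0 + j18.08 Ω
Step 3 — Parallel branch: R2 || L = 1/(1/R2 + 1/L) = 0.1281 + j18.08 Ω.
Step 4 — Series with R1: Z_total = R1 + (R2 || L) = 3310 + j18.08 Ω = 3310∠0.3° Ω.
Step 5 — Source phasor: V = 99∠110.9° V = -35.32 + j92.49 V.
Step 6 — Current: I = V / Z = -0.01052 + j0.028 A = 0.02991∠110.6° A.
Step 7 — Complex power: S = V·I* = 2.961 + j0.01617 VA.
Step 8 — Real power: P = Re(S) = 2.961 W.
Step 9 — Reactive power: Q = Im(S) = 0.01617 VAR.
Step 10 — Apparent power: |S| = 2.961 VA.
Step 11 — Power factor: PF = P/|S| = 1 (lagging).

(a) P = 2.961 W  (b) Q = 0.01617 VAR  (c) S = 2.961 VA  (d) PF = 1 (lagging)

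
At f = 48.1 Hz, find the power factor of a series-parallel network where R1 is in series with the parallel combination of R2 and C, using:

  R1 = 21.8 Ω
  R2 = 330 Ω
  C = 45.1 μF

Step 1 — Angular frequency: ω = 2π·f = 2π·48.1 = 302.2 rad/s.
Step 2 — Component impedances:
  R1: Z = R = 21.8 Ω
  R2: Z = R = 330 Ω
  C: Z = 1/(jωC) = -j/(ω·C) = 0 - j73.37 Ω
Step 3 — Parallel branch: R2 || C = 1/(1/R2 + 1/C) = 15.54 - j69.91 Ω.
Step 4 — Series with R1: Z_total = R1 + (R2 || C) = 37.34 - j69.91 Ω = 79.26∠-61.9° Ω.
Step 5 — Power factor: PF = cos(φ) = Re(Z)/|Z| = 37.34/79.26 = 0.4711.
Step 6 — Type: Im(Z) = -69.91 ⇒ leading (phase φ = -61.9°).

PF = 0.4711 (leading, φ = -61.9°)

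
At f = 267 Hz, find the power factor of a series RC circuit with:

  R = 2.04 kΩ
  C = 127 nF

Step 1 — Angular frequency: ω = 2π·f = 2π·267 = 1678 rad/s.
Step 2 — Component impedances:
  R: Z = R = 2040 Ω
  C: Z = 1/(jωC) = -j/(ω·C) = 0 - j4694 Ω
Step 3 — Series combination: Z_total = R + C = 2040 - j4694 Ω = 5118∠-66.5° Ω.
Step 4 — Power factor: PF = cos(φ) = Re(Z)/|Z| = 2040/5118 = 0.3986.
Step 5 — Type: Im(Z) = -4694 ⇒ leading (phase φ = -66.5°).

PF = 0.3986 (leading, φ = -66.5°)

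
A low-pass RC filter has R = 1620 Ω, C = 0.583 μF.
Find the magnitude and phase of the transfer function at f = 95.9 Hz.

Step 1 — Angular frequency: ω = 2π·95.9 = 602.6 rad/s.
Step 2 — Transfer function: H(jω) = 1/(1 + jωRC).
Step 3 — Denominator: 1 + jωRC = 1 + j·602.6·1620·5.83e-07 = 1 + j0.5691.
Step 4 — H = 0.7554 - j0.4299.
Step 5 — Magnitude: |H| = 0.8691 (-1.2 dB); phase: φ = -29.6°.

|H| = 0.8691 (-1.2 dB), φ = -29.6°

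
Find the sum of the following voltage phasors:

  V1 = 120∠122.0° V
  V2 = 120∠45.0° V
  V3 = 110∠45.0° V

Step 1 — Convert each phasor to rectangular form:
  V1 = 120·(cos(122.0°) + j·sin(122.0°)) = -63.59 + j101.8 V
  V2 = 120·(cos(45.0°) + j·sin(45.0°)) = 84.85 + j84.85 V
  V3 = 110·(cos(45.0°) + j·sin(45.0°)) = 77.78 + j77.78 V
Step 2 — Sum components: V_total = 99.04 + j264.4 V.
Step 3 — Convert to polar: |V_total| = 282.3 V, ∠V_total = 69.5°.

V_total = 282.3∠69.5° V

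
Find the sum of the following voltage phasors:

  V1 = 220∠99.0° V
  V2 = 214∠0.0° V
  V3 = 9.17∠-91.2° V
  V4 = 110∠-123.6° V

Step 1 — Convert each phasor to rectangular form:
  V1 = 220·(cos(99.0°) + j·sin(99.0°)) = -34.42 + j217.3 V
  V2 = 214·(cos(0.0°) + j·sin(0.0°)) = 214 V
  V3 = 9.17·(cos(-91.2°) + j·sin(-91.2°)) = -0.192 - j9.168 V
  V4 = 110·(cos(-123.6°) + j·sin(-123.6°)) = -60.87 - j91.62 V
Step 2 — Sum components: V_total = 118.5 + j116.5 V.
Step 3 — Convert to polar: |V_total| = 166.2 V, ∠V_total = 44.5°.

V_total = 166.2∠44.5° V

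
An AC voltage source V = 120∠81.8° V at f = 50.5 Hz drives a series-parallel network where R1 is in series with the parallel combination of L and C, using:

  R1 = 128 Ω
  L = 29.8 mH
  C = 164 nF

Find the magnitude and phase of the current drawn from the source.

Step 1 — Angular frequency: ω = 2π·f = 2π·50.5 = 317.3 rad/s.
Step 2 — Component impedances:
  R1: Z = R = 128 Ω
  L: Z = jωL = j·317.3·0.0298 = 0 + j9.456 Ω
  C: Z = 1/(jωC) = -j/(ω·C) = 0 - j1.922e+04 Ω
Step 3 — Parallel branch: L || C = 1/(1/L + 1/C) = 0 + j9.46 Ω.
Step 4 — Series with R1: Z_total = R1 + (L || C) = 128 + j9.46 Ω = 128.3∠4.2° Ω.
Step 5 — Source phasor: V = 120∠81.8° V = 17.12 + j118.8 V.
Step 6 — Ohm's law: I = V / Z_total = (17.12 + j118.8) / (128 + j9.46) = 0.2012 + j0.913 A.
Step 7 — Convert to polar: |I| = 0.9349 A, ∠I = 77.6°.

I = 0.9349∠77.6° A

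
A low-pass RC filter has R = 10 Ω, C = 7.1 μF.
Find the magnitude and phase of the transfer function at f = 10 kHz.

Step 1 — Angular frequency: ω = 2π·1e+04 = 6.283e+04 rad/s.
Step 2 — Transfer function: H(jω) = 1/(1 + jωRC).
Step 3 — Denominator: 1 + jωRC = 1 + j·6.283e+04·10·7.1e-06 = 1 + j4.461.
Step 4 — H = 0.04784 - j0.2134.
Step 5 — Magnitude: |H| = 0.2187 (-13.2 dB); phase: φ = -77.4°.

|H| = 0.2187 (-13.2 dB), φ = -77.4°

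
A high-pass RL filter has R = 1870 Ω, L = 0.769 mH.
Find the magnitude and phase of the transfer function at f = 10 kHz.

Step 1 — Angular frequency: ω = 2π·1e+04 = 6.283e+04 rad/s.
Step 2 — Transfer function: H(jω) = jωL/(R + jωL).
Step 3 — Numerator jωL = j·48.32; denominator R + jωL = 1870 + j48.32.
Step 4 — H = 0.0006672 + j0.02582.
Step 5 — Magnitude: |H| = 0.02583 (-31.8 dB); phase: φ = 88.5°.

|H| = 0.02583 (-31.8 dB), φ = 88.5°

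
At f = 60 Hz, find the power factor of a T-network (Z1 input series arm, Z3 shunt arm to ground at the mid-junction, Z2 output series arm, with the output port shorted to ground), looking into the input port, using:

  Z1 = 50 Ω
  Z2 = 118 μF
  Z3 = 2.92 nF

Step 1 — Angular frequency: ω = 2π·f = 2π·60 = 377 rad/s.
Step 2 — Component impedances:
  Z1: Z = R = 50 Ω
  Z2: Z = 1/(jωC) = -j/(ω·C) = 0 - j22.48 Ω
  Z3: Z = 1/(jωC) = -j/(ω·C) = 0 - j9.084e+05 Ω
Step 3 — With the output port shorted to ground, the output series arm Z2 runs from the junction to ground; the shunt arm Z3 also runs from the junction to ground. They appear in parallel: Z3 || Z2 = 0 - j22.48 Ω.
Step 4 — Series with input arm Z1: Z_in = Z1 + (Z3 || Z2) = 50 - j22.48 Ω = 54.82∠-24.2° Ω.
Step 5 — Power factor: PF = cos(φ) = Re(Z)/|Z| = 50/54.82 = 0.9121.
Step 6 — Type: Im(Z) = -22.48 ⇒ leading (phase φ = -24.2°).

PF = 0.9121 (leading, φ = -24.2°)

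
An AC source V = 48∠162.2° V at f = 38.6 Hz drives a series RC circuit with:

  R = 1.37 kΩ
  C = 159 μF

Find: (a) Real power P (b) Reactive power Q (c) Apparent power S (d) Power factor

Step 1 — Angular frequency: ω = 2π·f = 2π·38.6 = 242.5 rad/s.
Step 2 — Component impedances:
  R: Z = R = 1370 Ω
  C: Z = 1/(jωC) = -j/(ω·C) = 0 - j25.93 Ω
Step 3 — Series combination: Z_total = R + C = 1370 - j25.93 Ω = 1370∠-1.1° Ω.
Step 4 — Source phasor: V = 48∠162.2° V = -45.7 + j14.67 V.
Step 5 — Current: I = V / Z = -0.03355 + j0.01008 A = 0.03503∠163.3° A.
Step 6 — Complex power: S = V·I* = 1.681 - j0.03182 VA.
Step 7 — Real power: P = Re(S) = 1.681 W.
Step 8 — Reactive power: Q = Im(S) = -0.03182 VAR.
Step 9 — Apparent power: |S| = 1.681 VA.
Step 10 — Power factor: PF = P/|S| = 0.9998 (leading).

(a) P = 1.681 W  (b) Q = -0.03182 VAR  (c) S = 1.681 VA  (d) PF = 0.9998 (leading)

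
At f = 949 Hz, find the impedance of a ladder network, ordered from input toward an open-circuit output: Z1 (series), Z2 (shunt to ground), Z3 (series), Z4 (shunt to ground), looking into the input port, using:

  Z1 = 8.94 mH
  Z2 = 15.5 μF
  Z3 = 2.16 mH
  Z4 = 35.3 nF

Step 1 — Angular frequency: ω = 2π·f = 2π·949 = 5963 rad/s.
Step 2 — Component impedances:
  Z1: Z = jωL = j·5963·0.00894 = 0 + j53.31 Ω
  Z2: Z = 1/(jωC) = -j/(ω·C) = 0 - j10.82 Ω
  Z3: Z = jωL = j·5963·0.00216 = 0 + j12.88 Ω
  Z4: Z = 1/(jωC) = -j/(ω·C) = 0 - j4751 Ω
Step 3 — Ladder network (open output): work backward from the far end, alternating series and parallel combinations. Z_in = 0 + j42.51 Ω = 42.51∠90.0° Ω.

Z = 0 + j42.51 Ω = 42.51∠90.0° Ω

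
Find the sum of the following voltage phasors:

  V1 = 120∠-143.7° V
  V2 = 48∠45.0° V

Step 1 — Convert each phasor to rectangular form:
  V1 = 120·(cos(-143.7°) + j·sin(-143.7°)) = -96.71 - j71.04 V
  V2 = 48·(cos(45.0°) + j·sin(45.0°)) = 33.94 + j33.94 V
Step 2 — Sum components: V_total = -62.77 - j37.1 V.
Step 3 — Convert to polar: |V_total| = 72.91 V, ∠V_total = -149.4°.

V_total = 72.91∠-149.4° V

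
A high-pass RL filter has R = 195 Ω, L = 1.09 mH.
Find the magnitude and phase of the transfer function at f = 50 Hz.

Step 1 — Angular frequency: ω = 2π·50 = 314.2 rad/s.
Step 2 — Transfer function: H(jω) = jωL/(R + jωL).
Step 3 — Numerator jωL = j·0.3424; denominator R + jωL = 195 + j0.3424.
Step 4 — H = 3.084e-06 + j0.001756.
Step 5 — Magnitude: |H| = 0.001756 (-55.1 dB); phase: φ = 89.9°.

|H| = 0.001756 (-55.1 dB), φ = 89.9°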